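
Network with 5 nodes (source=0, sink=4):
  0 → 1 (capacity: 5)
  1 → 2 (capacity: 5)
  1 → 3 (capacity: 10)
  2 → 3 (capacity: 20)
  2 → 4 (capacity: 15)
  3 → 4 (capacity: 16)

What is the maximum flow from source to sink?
Maximum flow = 5

Max flow: 5

Flow assignment:
  0 → 1: 5/5
  1 → 2: 5/5
  2 → 4: 5/15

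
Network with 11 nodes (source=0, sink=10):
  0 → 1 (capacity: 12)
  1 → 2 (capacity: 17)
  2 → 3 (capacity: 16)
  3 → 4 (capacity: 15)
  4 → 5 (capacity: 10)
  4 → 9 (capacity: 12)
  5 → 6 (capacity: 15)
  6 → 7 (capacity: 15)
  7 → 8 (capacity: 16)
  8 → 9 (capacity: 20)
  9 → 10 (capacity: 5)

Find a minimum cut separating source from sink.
Min cut value = 5, edges: (9,10)

Min cut value: 5
Partition: S = [0, 1, 2, 3, 4, 5, 6, 7, 8, 9], T = [10]
Cut edges: (9,10)

By max-flow min-cut theorem, max flow = min cut = 5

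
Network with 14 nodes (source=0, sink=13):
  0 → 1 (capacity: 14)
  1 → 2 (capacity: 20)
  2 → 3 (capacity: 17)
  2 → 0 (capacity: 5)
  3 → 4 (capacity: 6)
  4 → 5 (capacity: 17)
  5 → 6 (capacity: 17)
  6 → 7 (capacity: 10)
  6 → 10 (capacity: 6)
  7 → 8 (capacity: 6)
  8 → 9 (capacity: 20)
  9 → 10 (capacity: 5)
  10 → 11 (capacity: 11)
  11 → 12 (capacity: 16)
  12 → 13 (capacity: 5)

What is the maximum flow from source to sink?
Maximum flow = 5

Max flow: 5

Flow assignment:
  0 → 1: 10/14
  1 → 2: 10/20
  2 → 3: 5/17
  2 → 0: 5/5
  3 → 4: 5/6
  4 → 5: 5/17
  5 → 6: 5/17
  6 → 10: 5/6
  10 → 11: 5/11
  11 → 12: 5/16
  12 → 13: 5/5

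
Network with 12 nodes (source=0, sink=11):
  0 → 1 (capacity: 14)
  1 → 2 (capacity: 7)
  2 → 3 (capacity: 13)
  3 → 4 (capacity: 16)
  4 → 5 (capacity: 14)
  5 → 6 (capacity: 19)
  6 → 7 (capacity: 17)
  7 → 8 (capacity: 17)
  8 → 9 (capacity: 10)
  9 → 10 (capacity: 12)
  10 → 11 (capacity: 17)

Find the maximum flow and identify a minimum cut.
Max flow = 7, Min cut edges: (1,2)

Maximum flow: 7
Minimum cut: (1,2)
Partition: S = [0, 1], T = [2, 3, 4, 5, 6, 7, 8, 9, 10, 11]

Max-flow min-cut theorem verified: both equal 7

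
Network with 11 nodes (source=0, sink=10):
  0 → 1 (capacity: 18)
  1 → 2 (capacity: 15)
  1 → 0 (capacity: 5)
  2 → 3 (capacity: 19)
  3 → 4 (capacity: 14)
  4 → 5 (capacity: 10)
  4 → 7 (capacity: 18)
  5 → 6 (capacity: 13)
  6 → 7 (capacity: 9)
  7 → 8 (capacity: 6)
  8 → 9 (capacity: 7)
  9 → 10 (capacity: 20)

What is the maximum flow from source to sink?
Maximum flow = 6

Max flow: 6

Flow assignment:
  0 → 1: 6/18
  1 → 2: 6/15
  2 → 3: 6/19
  3 → 4: 6/14
  4 → 7: 6/18
  7 → 8: 6/6
  8 → 9: 6/7
  9 → 10: 6/20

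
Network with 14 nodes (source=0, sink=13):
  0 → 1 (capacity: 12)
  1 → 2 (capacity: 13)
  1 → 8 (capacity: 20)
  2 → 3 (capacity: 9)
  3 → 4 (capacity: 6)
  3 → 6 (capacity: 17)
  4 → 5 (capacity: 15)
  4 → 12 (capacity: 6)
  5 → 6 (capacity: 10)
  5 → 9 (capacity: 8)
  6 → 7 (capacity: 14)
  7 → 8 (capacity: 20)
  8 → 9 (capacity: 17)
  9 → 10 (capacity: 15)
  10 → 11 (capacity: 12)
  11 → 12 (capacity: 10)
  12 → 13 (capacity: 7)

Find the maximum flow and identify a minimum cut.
Max flow = 7, Min cut edges: (12,13)

Maximum flow: 7
Minimum cut: (12,13)
Partition: S = [0, 1, 2, 3, 4, 5, 6, 7, 8, 9, 10, 11, 12], T = [13]

Max-flow min-cut theorem verified: both equal 7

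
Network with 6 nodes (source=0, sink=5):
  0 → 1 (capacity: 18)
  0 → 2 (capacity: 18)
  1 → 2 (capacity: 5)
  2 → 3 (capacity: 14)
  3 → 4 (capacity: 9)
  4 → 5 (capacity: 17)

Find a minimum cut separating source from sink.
Min cut value = 9, edges: (3,4)

Min cut value: 9
Partition: S = [0, 1, 2, 3], T = [4, 5]
Cut edges: (3,4)

By max-flow min-cut theorem, max flow = min cut = 9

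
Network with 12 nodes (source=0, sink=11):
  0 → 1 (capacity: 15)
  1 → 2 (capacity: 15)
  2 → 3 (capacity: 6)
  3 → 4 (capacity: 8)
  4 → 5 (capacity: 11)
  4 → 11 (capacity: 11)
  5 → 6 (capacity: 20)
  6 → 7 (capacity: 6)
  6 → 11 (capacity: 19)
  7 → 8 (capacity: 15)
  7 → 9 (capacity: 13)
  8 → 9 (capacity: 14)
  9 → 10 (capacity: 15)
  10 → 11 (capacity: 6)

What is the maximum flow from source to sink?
Maximum flow = 6

Max flow: 6

Flow assignment:
  0 → 1: 6/15
  1 → 2: 6/15
  2 → 3: 6/6
  3 → 4: 6/8
  4 → 11: 6/11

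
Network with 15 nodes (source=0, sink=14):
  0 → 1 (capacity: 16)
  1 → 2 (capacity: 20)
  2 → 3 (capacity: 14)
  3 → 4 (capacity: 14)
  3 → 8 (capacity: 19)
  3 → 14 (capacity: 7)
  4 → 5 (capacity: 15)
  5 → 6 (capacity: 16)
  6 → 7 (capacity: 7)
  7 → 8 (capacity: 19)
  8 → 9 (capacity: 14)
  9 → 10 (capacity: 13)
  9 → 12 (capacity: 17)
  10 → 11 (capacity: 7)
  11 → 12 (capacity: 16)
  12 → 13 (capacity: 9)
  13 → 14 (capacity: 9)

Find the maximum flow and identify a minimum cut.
Max flow = 14, Min cut edges: (2,3)

Maximum flow: 14
Minimum cut: (2,3)
Partition: S = [0, 1, 2], T = [3, 4, 5, 6, 7, 8, 9, 10, 11, 12, 13, 14]

Max-flow min-cut theorem verified: both equal 14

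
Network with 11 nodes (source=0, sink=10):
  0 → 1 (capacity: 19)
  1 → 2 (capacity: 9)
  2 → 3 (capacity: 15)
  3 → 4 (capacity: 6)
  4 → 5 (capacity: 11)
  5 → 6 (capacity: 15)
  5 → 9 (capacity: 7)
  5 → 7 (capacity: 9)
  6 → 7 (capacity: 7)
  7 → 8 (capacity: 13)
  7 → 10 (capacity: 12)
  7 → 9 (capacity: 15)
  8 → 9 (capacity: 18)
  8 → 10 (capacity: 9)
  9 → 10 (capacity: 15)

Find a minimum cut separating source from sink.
Min cut value = 6, edges: (3,4)

Min cut value: 6
Partition: S = [0, 1, 2, 3], T = [4, 5, 6, 7, 8, 9, 10]
Cut edges: (3,4)

By max-flow min-cut theorem, max flow = min cut = 6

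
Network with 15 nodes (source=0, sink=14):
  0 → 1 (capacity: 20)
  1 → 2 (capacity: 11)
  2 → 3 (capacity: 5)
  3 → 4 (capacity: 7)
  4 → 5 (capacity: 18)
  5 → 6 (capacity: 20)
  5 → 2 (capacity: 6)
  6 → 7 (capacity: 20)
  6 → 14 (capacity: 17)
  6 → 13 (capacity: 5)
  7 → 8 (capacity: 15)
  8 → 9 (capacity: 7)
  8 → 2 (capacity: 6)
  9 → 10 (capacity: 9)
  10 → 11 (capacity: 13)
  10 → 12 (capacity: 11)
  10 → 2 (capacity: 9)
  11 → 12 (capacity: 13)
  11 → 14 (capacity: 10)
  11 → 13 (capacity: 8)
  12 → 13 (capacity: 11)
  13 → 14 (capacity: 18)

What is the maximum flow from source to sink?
Maximum flow = 5

Max flow: 5

Flow assignment:
  0 → 1: 5/20
  1 → 2: 5/11
  2 → 3: 5/5
  3 → 4: 5/7
  4 → 5: 5/18
  5 → 6: 5/20
  6 → 14: 5/17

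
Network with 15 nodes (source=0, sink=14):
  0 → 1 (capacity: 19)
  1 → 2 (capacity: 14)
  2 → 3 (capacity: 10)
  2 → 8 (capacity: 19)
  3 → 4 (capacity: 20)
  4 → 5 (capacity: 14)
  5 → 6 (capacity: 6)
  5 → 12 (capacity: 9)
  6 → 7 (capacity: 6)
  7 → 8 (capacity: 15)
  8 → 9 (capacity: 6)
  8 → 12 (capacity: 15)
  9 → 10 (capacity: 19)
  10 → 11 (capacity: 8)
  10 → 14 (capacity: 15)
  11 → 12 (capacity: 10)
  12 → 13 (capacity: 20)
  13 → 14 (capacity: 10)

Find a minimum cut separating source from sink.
Min cut value = 14, edges: (1,2)

Min cut value: 14
Partition: S = [0, 1], T = [2, 3, 4, 5, 6, 7, 8, 9, 10, 11, 12, 13, 14]
Cut edges: (1,2)

By max-flow min-cut theorem, max flow = min cut = 14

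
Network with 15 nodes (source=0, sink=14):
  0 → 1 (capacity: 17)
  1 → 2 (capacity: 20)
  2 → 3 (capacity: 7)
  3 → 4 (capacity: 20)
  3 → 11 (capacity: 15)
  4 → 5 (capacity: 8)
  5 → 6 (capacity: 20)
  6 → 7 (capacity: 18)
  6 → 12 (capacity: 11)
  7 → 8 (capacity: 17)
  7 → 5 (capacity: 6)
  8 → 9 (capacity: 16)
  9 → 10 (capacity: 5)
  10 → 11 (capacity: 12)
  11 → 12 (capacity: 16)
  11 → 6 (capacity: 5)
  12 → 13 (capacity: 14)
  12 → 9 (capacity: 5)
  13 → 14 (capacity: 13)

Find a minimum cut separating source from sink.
Min cut value = 7, edges: (2,3)

Min cut value: 7
Partition: S = [0, 1, 2], T = [3, 4, 5, 6, 7, 8, 9, 10, 11, 12, 13, 14]
Cut edges: (2,3)

By max-flow min-cut theorem, max flow = min cut = 7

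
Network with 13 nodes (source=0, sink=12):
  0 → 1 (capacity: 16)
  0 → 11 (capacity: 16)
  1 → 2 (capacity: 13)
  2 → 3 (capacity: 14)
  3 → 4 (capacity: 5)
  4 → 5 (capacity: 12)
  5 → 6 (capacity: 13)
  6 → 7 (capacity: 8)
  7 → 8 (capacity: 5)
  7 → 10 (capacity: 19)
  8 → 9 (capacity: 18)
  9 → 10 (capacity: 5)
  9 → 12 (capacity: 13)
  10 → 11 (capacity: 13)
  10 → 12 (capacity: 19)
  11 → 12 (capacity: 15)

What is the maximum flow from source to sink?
Maximum flow = 20

Max flow: 20

Flow assignment:
  0 → 1: 5/16
  0 → 11: 15/16
  1 → 2: 5/13
  2 → 3: 5/14
  3 → 4: 5/5
  4 → 5: 5/12
  5 → 6: 5/13
  6 → 7: 5/8
  7 → 10: 5/19
  10 → 12: 5/19
  11 → 12: 15/15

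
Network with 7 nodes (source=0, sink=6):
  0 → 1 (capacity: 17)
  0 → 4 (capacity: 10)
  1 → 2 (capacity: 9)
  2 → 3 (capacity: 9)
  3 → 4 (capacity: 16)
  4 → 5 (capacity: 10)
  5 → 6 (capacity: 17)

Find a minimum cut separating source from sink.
Min cut value = 10, edges: (4,5)

Min cut value: 10
Partition: S = [0, 1, 2, 3, 4], T = [5, 6]
Cut edges: (4,5)

By max-flow min-cut theorem, max flow = min cut = 10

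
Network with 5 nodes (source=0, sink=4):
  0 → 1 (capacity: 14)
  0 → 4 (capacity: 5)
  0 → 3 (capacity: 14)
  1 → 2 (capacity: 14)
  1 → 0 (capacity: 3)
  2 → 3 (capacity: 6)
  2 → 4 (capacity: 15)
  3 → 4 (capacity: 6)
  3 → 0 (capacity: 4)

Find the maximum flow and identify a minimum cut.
Max flow = 25, Min cut edges: (0,4), (1,2), (3,4)

Maximum flow: 25
Minimum cut: (0,4), (1,2), (3,4)
Partition: S = [0, 1, 3], T = [2, 4]

Max-flow min-cut theorem verified: both equal 25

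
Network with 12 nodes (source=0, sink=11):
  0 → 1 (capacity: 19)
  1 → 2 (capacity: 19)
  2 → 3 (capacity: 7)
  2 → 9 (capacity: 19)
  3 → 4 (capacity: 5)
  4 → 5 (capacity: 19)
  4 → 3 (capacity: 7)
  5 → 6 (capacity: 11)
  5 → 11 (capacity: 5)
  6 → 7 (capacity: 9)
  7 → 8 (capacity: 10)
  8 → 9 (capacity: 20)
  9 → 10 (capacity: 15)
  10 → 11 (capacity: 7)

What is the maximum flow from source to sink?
Maximum flow = 12

Max flow: 12

Flow assignment:
  0 → 1: 12/19
  1 → 2: 12/19
  2 → 3: 5/7
  2 → 9: 7/19
  3 → 4: 5/5
  4 → 5: 5/19
  5 → 11: 5/5
  9 → 10: 7/15
  10 → 11: 7/7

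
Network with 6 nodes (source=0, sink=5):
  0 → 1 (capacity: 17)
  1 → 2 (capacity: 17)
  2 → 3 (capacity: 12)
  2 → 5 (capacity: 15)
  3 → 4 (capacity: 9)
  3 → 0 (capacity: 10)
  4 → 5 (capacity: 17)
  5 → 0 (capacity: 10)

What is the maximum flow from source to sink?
Maximum flow = 17

Max flow: 17

Flow assignment:
  0 → 1: 17/17
  1 → 2: 17/17
  2 → 3: 2/12
  2 → 5: 15/15
  3 → 4: 2/9
  4 → 5: 2/17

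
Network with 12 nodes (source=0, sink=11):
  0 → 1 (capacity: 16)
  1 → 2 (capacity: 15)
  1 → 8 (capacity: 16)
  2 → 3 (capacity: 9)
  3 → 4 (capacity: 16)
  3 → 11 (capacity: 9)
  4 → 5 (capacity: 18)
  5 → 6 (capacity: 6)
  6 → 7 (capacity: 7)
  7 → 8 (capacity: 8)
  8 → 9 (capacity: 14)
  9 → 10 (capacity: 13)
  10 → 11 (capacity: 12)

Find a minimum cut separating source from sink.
Min cut value = 16, edges: (0,1)

Min cut value: 16
Partition: S = [0], T = [1, 2, 3, 4, 5, 6, 7, 8, 9, 10, 11]
Cut edges: (0,1)

By max-flow min-cut theorem, max flow = min cut = 16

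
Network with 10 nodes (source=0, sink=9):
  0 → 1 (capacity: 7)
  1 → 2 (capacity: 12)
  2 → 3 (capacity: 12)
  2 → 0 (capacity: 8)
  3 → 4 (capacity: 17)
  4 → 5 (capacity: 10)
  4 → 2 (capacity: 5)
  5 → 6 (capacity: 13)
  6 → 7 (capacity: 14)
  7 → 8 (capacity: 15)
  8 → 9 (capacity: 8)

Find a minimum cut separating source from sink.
Min cut value = 7, edges: (0,1)

Min cut value: 7
Partition: S = [0], T = [1, 2, 3, 4, 5, 6, 7, 8, 9]
Cut edges: (0,1)

By max-flow min-cut theorem, max flow = min cut = 7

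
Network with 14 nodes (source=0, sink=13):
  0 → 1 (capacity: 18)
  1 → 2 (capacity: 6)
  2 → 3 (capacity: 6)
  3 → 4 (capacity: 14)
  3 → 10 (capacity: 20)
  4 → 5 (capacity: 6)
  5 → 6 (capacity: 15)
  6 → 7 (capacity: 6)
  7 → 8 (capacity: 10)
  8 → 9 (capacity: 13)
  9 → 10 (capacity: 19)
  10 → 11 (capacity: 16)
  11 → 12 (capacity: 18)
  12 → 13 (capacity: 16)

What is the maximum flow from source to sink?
Maximum flow = 6

Max flow: 6

Flow assignment:
  0 → 1: 6/18
  1 → 2: 6/6
  2 → 3: 6/6
  3 → 10: 6/20
  10 → 11: 6/16
  11 → 12: 6/18
  12 → 13: 6/16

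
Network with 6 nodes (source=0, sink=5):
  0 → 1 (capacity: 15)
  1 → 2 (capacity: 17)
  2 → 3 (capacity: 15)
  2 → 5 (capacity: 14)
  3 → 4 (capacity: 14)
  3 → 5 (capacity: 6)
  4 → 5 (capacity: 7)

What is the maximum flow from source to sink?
Maximum flow = 15

Max flow: 15

Flow assignment:
  0 → 1: 15/15
  1 → 2: 15/17
  2 → 3: 1/15
  2 → 5: 14/14
  3 → 5: 1/6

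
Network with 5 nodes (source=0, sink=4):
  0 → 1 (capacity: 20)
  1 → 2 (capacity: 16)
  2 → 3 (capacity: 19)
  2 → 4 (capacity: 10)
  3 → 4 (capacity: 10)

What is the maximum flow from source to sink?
Maximum flow = 16

Max flow: 16

Flow assignment:
  0 → 1: 16/20
  1 → 2: 16/16
  2 → 3: 6/19
  2 → 4: 10/10
  3 → 4: 6/10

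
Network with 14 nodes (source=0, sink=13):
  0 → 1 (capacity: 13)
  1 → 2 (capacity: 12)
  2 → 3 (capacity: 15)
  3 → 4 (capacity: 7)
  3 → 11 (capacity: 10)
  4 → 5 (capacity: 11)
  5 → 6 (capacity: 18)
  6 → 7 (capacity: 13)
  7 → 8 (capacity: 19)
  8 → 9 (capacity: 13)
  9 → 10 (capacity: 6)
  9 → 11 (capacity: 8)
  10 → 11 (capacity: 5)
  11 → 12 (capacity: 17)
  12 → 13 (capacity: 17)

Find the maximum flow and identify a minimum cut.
Max flow = 12, Min cut edges: (1,2)

Maximum flow: 12
Minimum cut: (1,2)
Partition: S = [0, 1], T = [2, 3, 4, 5, 6, 7, 8, 9, 10, 11, 12, 13]

Max-flow min-cut theorem verified: both equal 12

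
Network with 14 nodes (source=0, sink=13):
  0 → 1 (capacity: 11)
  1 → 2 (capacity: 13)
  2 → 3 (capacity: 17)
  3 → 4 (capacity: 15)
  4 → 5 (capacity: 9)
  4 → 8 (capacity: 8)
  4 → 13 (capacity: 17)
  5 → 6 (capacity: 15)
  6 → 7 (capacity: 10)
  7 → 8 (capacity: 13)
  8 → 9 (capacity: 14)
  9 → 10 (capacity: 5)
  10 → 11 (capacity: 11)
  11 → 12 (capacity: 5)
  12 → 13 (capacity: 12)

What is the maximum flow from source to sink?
Maximum flow = 11

Max flow: 11

Flow assignment:
  0 → 1: 11/11
  1 → 2: 11/13
  2 → 3: 11/17
  3 → 4: 11/15
  4 → 13: 11/17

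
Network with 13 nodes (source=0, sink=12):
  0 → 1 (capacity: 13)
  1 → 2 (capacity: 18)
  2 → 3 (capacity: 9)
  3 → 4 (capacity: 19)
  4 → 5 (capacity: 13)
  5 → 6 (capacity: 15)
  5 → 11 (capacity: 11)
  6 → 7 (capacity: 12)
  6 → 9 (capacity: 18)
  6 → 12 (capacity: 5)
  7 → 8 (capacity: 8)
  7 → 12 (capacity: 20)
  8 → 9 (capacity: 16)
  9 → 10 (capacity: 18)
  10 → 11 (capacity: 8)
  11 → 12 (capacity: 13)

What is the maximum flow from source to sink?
Maximum flow = 9

Max flow: 9

Flow assignment:
  0 → 1: 9/13
  1 → 2: 9/18
  2 → 3: 9/9
  3 → 4: 9/19
  4 → 5: 9/13
  5 → 6: 9/15
  6 → 7: 4/12
  6 → 12: 5/5
  7 → 12: 4/20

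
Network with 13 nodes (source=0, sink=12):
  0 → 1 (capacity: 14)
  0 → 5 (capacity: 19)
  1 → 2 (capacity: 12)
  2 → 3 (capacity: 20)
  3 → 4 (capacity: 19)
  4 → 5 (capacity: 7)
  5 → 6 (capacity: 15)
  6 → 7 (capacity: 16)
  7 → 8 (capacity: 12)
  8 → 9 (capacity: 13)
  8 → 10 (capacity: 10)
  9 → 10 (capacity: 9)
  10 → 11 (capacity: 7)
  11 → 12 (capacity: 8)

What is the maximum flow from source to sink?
Maximum flow = 7

Max flow: 7

Flow assignment:
  0 → 1: 7/14
  1 → 2: 7/12
  2 → 3: 7/20
  3 → 4: 7/19
  4 → 5: 7/7
  5 → 6: 7/15
  6 → 7: 7/16
  7 → 8: 7/12
  8 → 10: 7/10
  10 → 11: 7/7
  11 → 12: 7/8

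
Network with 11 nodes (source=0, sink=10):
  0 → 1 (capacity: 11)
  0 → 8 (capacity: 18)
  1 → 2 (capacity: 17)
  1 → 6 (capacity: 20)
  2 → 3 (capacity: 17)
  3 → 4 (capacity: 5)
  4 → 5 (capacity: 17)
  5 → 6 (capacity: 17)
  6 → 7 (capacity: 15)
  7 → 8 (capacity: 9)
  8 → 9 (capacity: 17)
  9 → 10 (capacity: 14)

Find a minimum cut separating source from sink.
Min cut value = 14, edges: (9,10)

Min cut value: 14
Partition: S = [0, 1, 2, 3, 4, 5, 6, 7, 8, 9], T = [10]
Cut edges: (9,10)

By max-flow min-cut theorem, max flow = min cut = 14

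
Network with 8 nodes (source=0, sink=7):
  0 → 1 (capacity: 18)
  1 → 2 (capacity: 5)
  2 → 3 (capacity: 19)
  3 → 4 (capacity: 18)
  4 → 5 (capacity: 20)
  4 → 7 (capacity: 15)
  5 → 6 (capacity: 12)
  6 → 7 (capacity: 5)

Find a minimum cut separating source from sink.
Min cut value = 5, edges: (1,2)

Min cut value: 5
Partition: S = [0, 1], T = [2, 3, 4, 5, 6, 7]
Cut edges: (1,2)

By max-flow min-cut theorem, max flow = min cut = 5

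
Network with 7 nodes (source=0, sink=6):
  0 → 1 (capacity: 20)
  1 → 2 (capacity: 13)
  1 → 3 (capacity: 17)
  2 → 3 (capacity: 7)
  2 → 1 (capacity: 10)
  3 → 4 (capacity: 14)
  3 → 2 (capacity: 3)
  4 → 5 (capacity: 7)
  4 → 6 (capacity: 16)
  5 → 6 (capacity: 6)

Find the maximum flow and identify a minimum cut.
Max flow = 14, Min cut edges: (3,4)

Maximum flow: 14
Minimum cut: (3,4)
Partition: S = [0, 1, 2, 3], T = [4, 5, 6]

Max-flow min-cut theorem verified: both equal 14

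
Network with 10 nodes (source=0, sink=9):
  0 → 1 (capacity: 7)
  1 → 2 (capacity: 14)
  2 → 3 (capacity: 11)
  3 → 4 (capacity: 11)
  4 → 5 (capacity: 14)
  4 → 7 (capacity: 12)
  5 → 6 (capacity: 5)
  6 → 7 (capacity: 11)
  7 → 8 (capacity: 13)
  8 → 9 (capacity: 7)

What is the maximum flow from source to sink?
Maximum flow = 7

Max flow: 7

Flow assignment:
  0 → 1: 7/7
  1 → 2: 7/14
  2 → 3: 7/11
  3 → 4: 7/11
  4 → 7: 7/12
  7 → 8: 7/13
  8 → 9: 7/7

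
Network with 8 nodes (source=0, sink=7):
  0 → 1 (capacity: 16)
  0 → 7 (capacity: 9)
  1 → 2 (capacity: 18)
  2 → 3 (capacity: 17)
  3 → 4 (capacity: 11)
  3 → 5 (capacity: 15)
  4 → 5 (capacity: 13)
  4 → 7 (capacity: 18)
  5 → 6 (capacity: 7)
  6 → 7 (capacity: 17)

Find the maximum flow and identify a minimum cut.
Max flow = 25, Min cut edges: (0,1), (0,7)

Maximum flow: 25
Minimum cut: (0,1), (0,7)
Partition: S = [0], T = [1, 2, 3, 4, 5, 6, 7]

Max-flow min-cut theorem verified: both equal 25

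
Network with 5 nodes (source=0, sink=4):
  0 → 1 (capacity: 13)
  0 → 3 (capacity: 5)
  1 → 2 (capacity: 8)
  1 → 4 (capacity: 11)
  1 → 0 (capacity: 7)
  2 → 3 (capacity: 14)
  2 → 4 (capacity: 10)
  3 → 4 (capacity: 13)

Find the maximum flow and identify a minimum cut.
Max flow = 18, Min cut edges: (0,1), (0,3)

Maximum flow: 18
Minimum cut: (0,1), (0,3)
Partition: S = [0], T = [1, 2, 3, 4]

Max-flow min-cut theorem verified: both equal 18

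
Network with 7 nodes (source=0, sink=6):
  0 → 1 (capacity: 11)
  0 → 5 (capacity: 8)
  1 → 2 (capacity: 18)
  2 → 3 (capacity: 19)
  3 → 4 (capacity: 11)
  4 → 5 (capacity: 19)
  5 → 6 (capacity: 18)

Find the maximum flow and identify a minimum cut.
Max flow = 18, Min cut edges: (5,6)

Maximum flow: 18
Minimum cut: (5,6)
Partition: S = [0, 1, 2, 3, 4, 5], T = [6]

Max-flow min-cut theorem verified: both equal 18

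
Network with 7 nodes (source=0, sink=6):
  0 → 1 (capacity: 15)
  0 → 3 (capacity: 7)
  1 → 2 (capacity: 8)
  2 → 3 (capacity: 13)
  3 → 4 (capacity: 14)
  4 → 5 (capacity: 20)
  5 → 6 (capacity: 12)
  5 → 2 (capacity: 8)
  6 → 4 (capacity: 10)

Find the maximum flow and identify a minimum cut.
Max flow = 12, Min cut edges: (5,6)

Maximum flow: 12
Minimum cut: (5,6)
Partition: S = [0, 1, 2, 3, 4, 5], T = [6]

Max-flow min-cut theorem verified: both equal 12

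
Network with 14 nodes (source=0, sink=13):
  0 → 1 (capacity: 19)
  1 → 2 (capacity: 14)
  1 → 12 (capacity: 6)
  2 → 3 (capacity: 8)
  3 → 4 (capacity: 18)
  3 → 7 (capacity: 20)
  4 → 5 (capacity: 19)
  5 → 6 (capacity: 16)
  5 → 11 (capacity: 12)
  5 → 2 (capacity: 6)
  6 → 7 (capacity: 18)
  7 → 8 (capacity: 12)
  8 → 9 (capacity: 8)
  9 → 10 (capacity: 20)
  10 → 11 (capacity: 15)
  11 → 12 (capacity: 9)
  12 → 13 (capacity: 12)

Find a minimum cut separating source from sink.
Min cut value = 12, edges: (12,13)

Min cut value: 12
Partition: S = [0, 1, 2, 3, 4, 5, 6, 7, 8, 9, 10, 11, 12], T = [13]
Cut edges: (12,13)

By max-flow min-cut theorem, max flow = min cut = 12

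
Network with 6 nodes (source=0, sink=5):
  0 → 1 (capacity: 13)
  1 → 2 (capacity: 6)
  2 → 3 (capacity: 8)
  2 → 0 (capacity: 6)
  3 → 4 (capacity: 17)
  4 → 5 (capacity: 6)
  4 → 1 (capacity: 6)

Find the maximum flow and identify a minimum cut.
Max flow = 6, Min cut edges: (4,5)

Maximum flow: 6
Minimum cut: (4,5)
Partition: S = [0, 1, 2, 3, 4], T = [5]

Max-flow min-cut theorem verified: both equal 6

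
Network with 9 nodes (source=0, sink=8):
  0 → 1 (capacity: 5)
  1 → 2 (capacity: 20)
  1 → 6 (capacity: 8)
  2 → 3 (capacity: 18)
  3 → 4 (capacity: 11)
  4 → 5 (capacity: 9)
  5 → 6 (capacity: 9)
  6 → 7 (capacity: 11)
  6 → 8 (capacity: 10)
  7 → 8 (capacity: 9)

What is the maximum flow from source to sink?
Maximum flow = 5

Max flow: 5

Flow assignment:
  0 → 1: 5/5
  1 → 6: 5/8
  6 → 8: 5/10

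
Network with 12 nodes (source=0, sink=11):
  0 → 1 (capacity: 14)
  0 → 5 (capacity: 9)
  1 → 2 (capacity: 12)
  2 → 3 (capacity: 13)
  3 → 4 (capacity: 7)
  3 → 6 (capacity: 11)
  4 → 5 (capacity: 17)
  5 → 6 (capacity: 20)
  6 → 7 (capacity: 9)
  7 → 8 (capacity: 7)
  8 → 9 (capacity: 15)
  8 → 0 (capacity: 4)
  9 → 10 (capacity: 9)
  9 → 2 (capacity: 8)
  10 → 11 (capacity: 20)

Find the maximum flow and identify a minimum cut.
Max flow = 7, Min cut edges: (7,8)

Maximum flow: 7
Minimum cut: (7,8)
Partition: S = [0, 1, 2, 3, 4, 5, 6, 7], T = [8, 9, 10, 11]

Max-flow min-cut theorem verified: both equal 7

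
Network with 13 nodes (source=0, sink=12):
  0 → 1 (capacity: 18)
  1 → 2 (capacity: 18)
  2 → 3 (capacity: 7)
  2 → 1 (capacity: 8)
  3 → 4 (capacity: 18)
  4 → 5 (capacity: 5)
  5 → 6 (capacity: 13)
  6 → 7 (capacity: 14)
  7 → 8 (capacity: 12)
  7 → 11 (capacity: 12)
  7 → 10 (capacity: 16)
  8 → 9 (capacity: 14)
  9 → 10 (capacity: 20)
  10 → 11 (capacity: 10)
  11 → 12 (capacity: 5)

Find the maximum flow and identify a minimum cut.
Max flow = 5, Min cut edges: (11,12)

Maximum flow: 5
Minimum cut: (11,12)
Partition: S = [0, 1, 2, 3, 4, 5, 6, 7, 8, 9, 10, 11], T = [12]

Max-flow min-cut theorem verified: both equal 5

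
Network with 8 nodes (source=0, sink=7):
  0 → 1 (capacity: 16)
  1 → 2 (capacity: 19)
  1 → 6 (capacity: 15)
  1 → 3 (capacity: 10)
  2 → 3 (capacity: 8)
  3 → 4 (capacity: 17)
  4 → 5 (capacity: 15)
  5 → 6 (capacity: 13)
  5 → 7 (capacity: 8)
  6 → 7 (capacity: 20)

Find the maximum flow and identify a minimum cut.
Max flow = 16, Min cut edges: (0,1)

Maximum flow: 16
Minimum cut: (0,1)
Partition: S = [0], T = [1, 2, 3, 4, 5, 6, 7]

Max-flow min-cut theorem verified: both equal 16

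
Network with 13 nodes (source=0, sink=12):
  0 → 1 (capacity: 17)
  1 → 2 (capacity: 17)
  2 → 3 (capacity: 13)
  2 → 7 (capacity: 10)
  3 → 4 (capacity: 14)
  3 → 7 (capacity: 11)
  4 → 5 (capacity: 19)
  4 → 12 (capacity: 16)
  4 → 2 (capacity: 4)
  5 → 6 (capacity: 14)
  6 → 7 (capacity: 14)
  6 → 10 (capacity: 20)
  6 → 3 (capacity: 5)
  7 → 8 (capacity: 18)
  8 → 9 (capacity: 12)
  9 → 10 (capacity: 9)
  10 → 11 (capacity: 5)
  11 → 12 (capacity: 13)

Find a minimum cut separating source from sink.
Min cut value = 17, edges: (1,2)

Min cut value: 17
Partition: S = [0, 1], T = [2, 3, 4, 5, 6, 7, 8, 9, 10, 11, 12]
Cut edges: (1,2)

By max-flow min-cut theorem, max flow = min cut = 17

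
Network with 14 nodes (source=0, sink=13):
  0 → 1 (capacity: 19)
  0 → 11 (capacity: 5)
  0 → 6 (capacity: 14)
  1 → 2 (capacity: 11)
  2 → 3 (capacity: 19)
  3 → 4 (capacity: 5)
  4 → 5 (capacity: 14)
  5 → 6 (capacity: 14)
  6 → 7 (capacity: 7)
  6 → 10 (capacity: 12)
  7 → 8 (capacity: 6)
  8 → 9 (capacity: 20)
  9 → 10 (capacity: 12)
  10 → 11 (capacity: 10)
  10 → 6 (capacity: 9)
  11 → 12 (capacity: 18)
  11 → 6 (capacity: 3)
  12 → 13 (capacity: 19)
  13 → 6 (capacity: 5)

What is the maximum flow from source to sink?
Maximum flow = 15

Max flow: 15

Flow assignment:
  0 → 1: 5/19
  0 → 11: 5/5
  0 → 6: 5/14
  1 → 2: 5/11
  2 → 3: 5/19
  3 → 4: 5/5
  4 → 5: 5/14
  5 → 6: 5/14
  6 → 7: 6/7
  6 → 10: 4/12
  7 → 8: 6/6
  8 → 9: 6/20
  9 → 10: 6/12
  10 → 11: 10/10
  11 → 12: 15/18
  12 → 13: 15/19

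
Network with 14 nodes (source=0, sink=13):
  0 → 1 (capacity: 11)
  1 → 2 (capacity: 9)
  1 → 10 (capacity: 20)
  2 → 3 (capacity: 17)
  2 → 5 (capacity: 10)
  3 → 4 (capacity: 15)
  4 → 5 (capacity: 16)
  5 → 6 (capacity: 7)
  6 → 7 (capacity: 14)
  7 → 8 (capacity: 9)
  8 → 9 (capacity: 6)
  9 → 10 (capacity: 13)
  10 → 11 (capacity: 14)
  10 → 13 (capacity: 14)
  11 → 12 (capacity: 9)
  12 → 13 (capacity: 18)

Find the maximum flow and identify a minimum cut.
Max flow = 11, Min cut edges: (0,1)

Maximum flow: 11
Minimum cut: (0,1)
Partition: S = [0], T = [1, 2, 3, 4, 5, 6, 7, 8, 9, 10, 11, 12, 13]

Max-flow min-cut theorem verified: both equal 11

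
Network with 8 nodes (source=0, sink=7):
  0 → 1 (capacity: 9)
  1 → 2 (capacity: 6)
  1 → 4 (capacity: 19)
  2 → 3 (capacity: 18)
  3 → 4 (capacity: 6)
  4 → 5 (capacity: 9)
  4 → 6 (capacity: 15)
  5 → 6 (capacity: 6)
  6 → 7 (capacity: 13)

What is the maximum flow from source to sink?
Maximum flow = 9

Max flow: 9

Flow assignment:
  0 → 1: 9/9
  1 → 4: 9/19
  4 → 6: 9/15
  6 → 7: 9/13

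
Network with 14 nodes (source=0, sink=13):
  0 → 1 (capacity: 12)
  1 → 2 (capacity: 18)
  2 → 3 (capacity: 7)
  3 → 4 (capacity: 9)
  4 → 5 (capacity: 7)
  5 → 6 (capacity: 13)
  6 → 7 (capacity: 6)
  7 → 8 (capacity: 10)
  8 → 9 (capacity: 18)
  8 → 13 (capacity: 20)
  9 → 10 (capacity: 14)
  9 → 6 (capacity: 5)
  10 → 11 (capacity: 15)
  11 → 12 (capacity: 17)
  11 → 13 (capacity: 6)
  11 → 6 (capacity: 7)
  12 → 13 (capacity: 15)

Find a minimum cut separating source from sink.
Min cut value = 6, edges: (6,7)

Min cut value: 6
Partition: S = [0, 1, 2, 3, 4, 5, 6], T = [7, 8, 9, 10, 11, 12, 13]
Cut edges: (6,7)

By max-flow min-cut theorem, max flow = min cut = 6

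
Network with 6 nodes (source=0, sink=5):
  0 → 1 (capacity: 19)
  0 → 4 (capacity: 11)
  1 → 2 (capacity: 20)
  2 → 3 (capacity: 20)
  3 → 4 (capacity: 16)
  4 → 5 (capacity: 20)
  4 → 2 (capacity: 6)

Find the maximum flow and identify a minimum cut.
Max flow = 20, Min cut edges: (4,5)

Maximum flow: 20
Minimum cut: (4,5)
Partition: S = [0, 1, 2, 3, 4], T = [5]

Max-flow min-cut theorem verified: both equal 20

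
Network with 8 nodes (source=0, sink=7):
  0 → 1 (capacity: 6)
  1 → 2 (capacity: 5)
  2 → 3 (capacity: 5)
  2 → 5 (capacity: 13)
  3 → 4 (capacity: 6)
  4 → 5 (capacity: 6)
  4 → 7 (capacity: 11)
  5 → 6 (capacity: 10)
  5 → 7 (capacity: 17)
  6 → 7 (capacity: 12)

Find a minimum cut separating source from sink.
Min cut value = 5, edges: (1,2)

Min cut value: 5
Partition: S = [0, 1], T = [2, 3, 4, 5, 6, 7]
Cut edges: (1,2)

By max-flow min-cut theorem, max flow = min cut = 5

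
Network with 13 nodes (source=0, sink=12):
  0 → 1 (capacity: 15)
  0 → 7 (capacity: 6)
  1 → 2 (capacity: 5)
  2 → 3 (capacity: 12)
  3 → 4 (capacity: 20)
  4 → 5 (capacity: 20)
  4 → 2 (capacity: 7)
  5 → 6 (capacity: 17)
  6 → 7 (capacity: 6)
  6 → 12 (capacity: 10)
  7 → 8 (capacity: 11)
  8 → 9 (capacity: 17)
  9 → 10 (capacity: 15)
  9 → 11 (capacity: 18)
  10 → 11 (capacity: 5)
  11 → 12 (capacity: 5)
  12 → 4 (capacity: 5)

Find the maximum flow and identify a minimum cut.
Max flow = 10, Min cut edges: (1,2), (11,12)

Maximum flow: 10
Minimum cut: (1,2), (11,12)
Partition: S = [0, 1, 7, 8, 9, 10, 11], T = [2, 3, 4, 5, 6, 12]

Max-flow min-cut theorem verified: both equal 10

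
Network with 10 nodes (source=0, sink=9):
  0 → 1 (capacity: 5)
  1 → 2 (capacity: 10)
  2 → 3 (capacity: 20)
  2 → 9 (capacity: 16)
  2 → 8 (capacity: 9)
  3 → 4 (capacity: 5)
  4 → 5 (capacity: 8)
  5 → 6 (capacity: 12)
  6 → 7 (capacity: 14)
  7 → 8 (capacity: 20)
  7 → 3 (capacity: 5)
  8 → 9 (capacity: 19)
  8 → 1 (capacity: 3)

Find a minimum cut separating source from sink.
Min cut value = 5, edges: (0,1)

Min cut value: 5
Partition: S = [0], T = [1, 2, 3, 4, 5, 6, 7, 8, 9]
Cut edges: (0,1)

By max-flow min-cut theorem, max flow = min cut = 5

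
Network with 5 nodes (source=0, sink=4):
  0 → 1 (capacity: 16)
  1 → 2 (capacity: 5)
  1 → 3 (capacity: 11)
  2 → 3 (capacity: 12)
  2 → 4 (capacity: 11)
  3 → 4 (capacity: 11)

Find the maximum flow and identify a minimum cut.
Max flow = 16, Min cut edges: (1,2), (3,4)

Maximum flow: 16
Minimum cut: (1,2), (3,4)
Partition: S = [0, 1, 3], T = [2, 4]

Max-flow min-cut theorem verified: both equal 16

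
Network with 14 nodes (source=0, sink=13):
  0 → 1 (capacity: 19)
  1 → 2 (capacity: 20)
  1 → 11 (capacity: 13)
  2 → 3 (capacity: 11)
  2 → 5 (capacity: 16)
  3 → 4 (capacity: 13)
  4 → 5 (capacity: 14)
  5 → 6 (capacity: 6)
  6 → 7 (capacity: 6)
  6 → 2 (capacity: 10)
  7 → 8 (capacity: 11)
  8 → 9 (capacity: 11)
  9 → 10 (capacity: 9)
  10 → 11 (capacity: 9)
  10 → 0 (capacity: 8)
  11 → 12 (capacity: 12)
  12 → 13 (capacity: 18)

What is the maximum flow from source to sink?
Maximum flow = 12

Max flow: 12

Flow assignment:
  0 → 1: 18/19
  1 → 2: 6/20
  1 → 11: 12/13
  2 → 5: 6/16
  5 → 6: 6/6
  6 → 7: 6/6
  7 → 8: 6/11
  8 → 9: 6/11
  9 → 10: 6/9
  10 → 0: 6/8
  11 → 12: 12/12
  12 → 13: 12/18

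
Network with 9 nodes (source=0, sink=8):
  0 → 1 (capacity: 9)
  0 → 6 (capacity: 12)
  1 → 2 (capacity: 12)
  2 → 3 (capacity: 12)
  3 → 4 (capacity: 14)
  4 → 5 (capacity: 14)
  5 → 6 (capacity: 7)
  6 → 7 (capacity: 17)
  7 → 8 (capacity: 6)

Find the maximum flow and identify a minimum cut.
Max flow = 6, Min cut edges: (7,8)

Maximum flow: 6
Minimum cut: (7,8)
Partition: S = [0, 1, 2, 3, 4, 5, 6, 7], T = [8]

Max-flow min-cut theorem verified: both equal 6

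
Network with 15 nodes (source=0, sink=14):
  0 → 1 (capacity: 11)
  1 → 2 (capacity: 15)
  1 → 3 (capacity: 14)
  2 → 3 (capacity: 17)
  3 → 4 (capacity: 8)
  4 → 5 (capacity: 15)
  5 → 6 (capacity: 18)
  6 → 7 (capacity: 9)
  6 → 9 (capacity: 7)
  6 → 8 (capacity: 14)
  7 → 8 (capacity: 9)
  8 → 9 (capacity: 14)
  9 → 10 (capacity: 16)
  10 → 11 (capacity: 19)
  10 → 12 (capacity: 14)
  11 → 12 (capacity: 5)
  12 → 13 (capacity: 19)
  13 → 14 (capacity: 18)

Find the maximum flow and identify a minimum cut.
Max flow = 8, Min cut edges: (3,4)

Maximum flow: 8
Minimum cut: (3,4)
Partition: S = [0, 1, 2, 3], T = [4, 5, 6, 7, 8, 9, 10, 11, 12, 13, 14]

Max-flow min-cut theorem verified: both equal 8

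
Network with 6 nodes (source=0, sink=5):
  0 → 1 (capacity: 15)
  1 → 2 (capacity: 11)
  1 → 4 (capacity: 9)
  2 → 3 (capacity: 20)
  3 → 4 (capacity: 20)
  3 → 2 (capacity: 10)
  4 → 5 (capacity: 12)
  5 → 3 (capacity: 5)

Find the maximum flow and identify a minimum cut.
Max flow = 12, Min cut edges: (4,5)

Maximum flow: 12
Minimum cut: (4,5)
Partition: S = [0, 1, 2, 3, 4], T = [5]

Max-flow min-cut theorem verified: both equal 12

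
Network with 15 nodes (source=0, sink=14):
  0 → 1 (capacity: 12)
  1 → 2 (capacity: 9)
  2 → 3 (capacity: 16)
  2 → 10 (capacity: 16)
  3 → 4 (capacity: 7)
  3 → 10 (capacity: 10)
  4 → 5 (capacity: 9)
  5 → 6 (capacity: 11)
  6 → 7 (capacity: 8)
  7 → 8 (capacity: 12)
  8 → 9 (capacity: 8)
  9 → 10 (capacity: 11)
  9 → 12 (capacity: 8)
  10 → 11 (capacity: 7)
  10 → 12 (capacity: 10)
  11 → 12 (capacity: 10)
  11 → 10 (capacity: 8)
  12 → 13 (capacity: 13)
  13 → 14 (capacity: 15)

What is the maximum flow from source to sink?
Maximum flow = 9

Max flow: 9

Flow assignment:
  0 → 1: 9/12
  1 → 2: 9/9
  2 → 10: 9/16
  10 → 12: 9/10
  12 → 13: 9/13
  13 → 14: 9/15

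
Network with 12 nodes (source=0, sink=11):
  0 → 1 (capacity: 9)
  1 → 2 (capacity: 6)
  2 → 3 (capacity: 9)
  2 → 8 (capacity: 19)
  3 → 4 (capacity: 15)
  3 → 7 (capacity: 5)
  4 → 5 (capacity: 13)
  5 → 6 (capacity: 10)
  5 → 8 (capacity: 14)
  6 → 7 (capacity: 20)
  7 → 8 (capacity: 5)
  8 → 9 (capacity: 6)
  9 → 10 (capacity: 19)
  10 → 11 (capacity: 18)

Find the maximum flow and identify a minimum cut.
Max flow = 6, Min cut edges: (8,9)

Maximum flow: 6
Minimum cut: (8,9)
Partition: S = [0, 1, 2, 3, 4, 5, 6, 7, 8], T = [9, 10, 11]

Max-flow min-cut theorem verified: both equal 6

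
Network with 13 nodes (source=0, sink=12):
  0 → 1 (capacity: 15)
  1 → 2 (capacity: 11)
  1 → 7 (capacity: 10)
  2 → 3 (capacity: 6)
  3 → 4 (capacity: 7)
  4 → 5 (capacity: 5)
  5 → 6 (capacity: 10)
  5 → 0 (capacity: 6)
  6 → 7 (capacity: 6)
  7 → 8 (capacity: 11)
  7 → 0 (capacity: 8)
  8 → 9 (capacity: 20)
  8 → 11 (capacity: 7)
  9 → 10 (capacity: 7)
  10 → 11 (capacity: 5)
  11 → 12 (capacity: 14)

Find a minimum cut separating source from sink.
Min cut value = 11, edges: (7,8)

Min cut value: 11
Partition: S = [0, 1, 2, 3, 4, 5, 6, 7], T = [8, 9, 10, 11, 12]
Cut edges: (7,8)

By max-flow min-cut theorem, max flow = min cut = 11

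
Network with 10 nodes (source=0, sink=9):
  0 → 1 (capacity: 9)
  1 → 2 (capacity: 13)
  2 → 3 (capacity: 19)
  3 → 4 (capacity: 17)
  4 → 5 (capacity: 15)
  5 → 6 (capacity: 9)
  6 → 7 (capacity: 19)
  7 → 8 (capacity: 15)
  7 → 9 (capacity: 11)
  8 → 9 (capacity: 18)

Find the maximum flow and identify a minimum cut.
Max flow = 9, Min cut edges: (5,6)

Maximum flow: 9
Minimum cut: (5,6)
Partition: S = [0, 1, 2, 3, 4, 5], T = [6, 7, 8, 9]

Max-flow min-cut theorem verified: both equal 9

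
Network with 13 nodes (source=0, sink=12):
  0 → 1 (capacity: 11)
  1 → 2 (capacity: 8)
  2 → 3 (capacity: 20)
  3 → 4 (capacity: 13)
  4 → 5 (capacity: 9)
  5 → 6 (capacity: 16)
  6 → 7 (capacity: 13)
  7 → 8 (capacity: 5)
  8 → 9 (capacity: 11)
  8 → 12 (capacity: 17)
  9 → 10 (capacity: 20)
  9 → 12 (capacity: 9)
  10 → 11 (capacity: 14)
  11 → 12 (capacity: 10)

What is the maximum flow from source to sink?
Maximum flow = 5

Max flow: 5

Flow assignment:
  0 → 1: 5/11
  1 → 2: 5/8
  2 → 3: 5/20
  3 → 4: 5/13
  4 → 5: 5/9
  5 → 6: 5/16
  6 → 7: 5/13
  7 → 8: 5/5
  8 → 12: 5/17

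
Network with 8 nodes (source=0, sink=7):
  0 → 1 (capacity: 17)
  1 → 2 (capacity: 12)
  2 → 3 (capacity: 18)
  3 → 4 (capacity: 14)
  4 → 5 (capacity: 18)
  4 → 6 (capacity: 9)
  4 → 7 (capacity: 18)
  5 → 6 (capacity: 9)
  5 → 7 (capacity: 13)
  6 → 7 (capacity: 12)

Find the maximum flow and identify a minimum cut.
Max flow = 12, Min cut edges: (1,2)

Maximum flow: 12
Minimum cut: (1,2)
Partition: S = [0, 1], T = [2, 3, 4, 5, 6, 7]

Max-flow min-cut theorem verified: both equal 12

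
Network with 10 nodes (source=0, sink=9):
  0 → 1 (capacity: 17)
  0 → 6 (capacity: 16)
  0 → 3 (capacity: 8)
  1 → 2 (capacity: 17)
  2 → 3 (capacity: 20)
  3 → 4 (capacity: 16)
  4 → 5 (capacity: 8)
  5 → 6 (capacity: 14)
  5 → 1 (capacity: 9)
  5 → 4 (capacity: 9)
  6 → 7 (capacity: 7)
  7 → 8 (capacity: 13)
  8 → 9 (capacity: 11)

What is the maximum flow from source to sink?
Maximum flow = 7

Max flow: 7

Flow assignment:
  0 → 1: 7/17
  1 → 2: 8/17
  2 → 3: 8/20
  3 → 4: 8/16
  4 → 5: 8/8
  5 → 6: 7/14
  5 → 1: 1/9
  6 → 7: 7/7
  7 → 8: 7/13
  8 → 9: 7/11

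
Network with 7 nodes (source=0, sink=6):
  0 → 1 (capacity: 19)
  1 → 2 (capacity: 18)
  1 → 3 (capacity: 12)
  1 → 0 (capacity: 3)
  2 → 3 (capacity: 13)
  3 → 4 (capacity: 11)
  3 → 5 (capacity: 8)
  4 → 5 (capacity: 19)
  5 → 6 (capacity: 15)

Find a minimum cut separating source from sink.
Min cut value = 15, edges: (5,6)

Min cut value: 15
Partition: S = [0, 1, 2, 3, 4, 5], T = [6]
Cut edges: (5,6)

By max-flow min-cut theorem, max flow = min cut = 15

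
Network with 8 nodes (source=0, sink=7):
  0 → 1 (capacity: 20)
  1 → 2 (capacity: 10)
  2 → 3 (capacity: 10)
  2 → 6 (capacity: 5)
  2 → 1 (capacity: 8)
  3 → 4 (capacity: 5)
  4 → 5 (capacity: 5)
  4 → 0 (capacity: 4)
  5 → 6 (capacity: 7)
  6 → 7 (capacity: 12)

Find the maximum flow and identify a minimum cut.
Max flow = 10, Min cut edges: (2,6), (4,5)

Maximum flow: 10
Minimum cut: (2,6), (4,5)
Partition: S = [0, 1, 2, 3, 4], T = [5, 6, 7]

Max-flow min-cut theorem verified: both equal 10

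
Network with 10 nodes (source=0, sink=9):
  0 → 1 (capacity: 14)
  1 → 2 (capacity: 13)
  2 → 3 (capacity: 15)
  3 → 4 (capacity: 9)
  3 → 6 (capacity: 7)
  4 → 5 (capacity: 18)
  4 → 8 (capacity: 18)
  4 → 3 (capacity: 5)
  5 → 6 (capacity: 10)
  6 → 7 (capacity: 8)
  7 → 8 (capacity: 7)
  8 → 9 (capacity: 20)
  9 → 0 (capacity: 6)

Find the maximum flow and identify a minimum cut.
Max flow = 13, Min cut edges: (1,2)

Maximum flow: 13
Minimum cut: (1,2)
Partition: S = [0, 1], T = [2, 3, 4, 5, 6, 7, 8, 9]

Max-flow min-cut theorem verified: both equal 13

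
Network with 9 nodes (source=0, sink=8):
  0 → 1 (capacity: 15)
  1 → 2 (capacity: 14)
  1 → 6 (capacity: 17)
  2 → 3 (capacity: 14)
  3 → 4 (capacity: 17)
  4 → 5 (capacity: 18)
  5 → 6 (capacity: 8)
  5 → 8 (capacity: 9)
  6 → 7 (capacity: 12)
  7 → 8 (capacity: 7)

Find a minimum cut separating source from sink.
Min cut value = 15, edges: (0,1)

Min cut value: 15
Partition: S = [0], T = [1, 2, 3, 4, 5, 6, 7, 8]
Cut edges: (0,1)

By max-flow min-cut theorem, max flow = min cut = 15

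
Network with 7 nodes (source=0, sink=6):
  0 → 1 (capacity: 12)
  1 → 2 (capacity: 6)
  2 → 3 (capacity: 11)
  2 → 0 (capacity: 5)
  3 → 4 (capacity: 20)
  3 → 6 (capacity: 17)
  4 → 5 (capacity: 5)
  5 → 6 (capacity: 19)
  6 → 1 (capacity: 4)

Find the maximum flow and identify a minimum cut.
Max flow = 6, Min cut edges: (1,2)

Maximum flow: 6
Minimum cut: (1,2)
Partition: S = [0, 1], T = [2, 3, 4, 5, 6]

Max-flow min-cut theorem verified: both equal 6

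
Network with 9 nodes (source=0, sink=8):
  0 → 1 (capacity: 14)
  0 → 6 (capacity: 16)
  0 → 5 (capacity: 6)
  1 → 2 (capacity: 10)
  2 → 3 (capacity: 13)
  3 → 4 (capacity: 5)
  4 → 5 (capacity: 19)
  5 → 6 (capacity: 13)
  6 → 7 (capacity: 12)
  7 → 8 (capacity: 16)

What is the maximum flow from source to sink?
Maximum flow = 12

Max flow: 12

Flow assignment:
  0 → 1: 5/14
  0 → 6: 7/16
  1 → 2: 5/10
  2 → 3: 5/13
  3 → 4: 5/5
  4 → 5: 5/19
  5 → 6: 5/13
  6 → 7: 12/12
  7 → 8: 12/16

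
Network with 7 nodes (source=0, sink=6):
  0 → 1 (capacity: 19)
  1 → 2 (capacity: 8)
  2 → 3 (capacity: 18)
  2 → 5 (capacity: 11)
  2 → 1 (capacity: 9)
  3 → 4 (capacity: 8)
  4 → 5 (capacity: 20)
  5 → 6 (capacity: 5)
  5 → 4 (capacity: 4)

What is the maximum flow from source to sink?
Maximum flow = 5

Max flow: 5

Flow assignment:
  0 → 1: 5/19
  1 → 2: 5/8
  2 → 5: 5/11
  5 → 6: 5/5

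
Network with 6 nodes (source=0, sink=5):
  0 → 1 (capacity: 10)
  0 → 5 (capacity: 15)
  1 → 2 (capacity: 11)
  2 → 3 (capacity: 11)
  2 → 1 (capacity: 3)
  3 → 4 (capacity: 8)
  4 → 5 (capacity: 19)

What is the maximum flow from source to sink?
Maximum flow = 23

Max flow: 23

Flow assignment:
  0 → 1: 8/10
  0 → 5: 15/15
  1 → 2: 8/11
  2 → 3: 8/11
  3 → 4: 8/8
  4 → 5: 8/19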